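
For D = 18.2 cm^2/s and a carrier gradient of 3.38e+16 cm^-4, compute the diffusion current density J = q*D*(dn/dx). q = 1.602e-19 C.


Step 1: J = q * D * (dn/dx)
Step 2: J = 1.602e-19 * 18.2 * 3.38e+16
Step 3: J = 9.85e-02 A/cm^2

9.85e-02


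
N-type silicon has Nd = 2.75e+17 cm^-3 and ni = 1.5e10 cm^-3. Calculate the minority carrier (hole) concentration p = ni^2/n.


Step 1: Since Nd >> ni, n ≈ Nd = 2.75e+17 cm^-3
Step 2: p = ni^2 / n = (1.5e10)^2 / 2.75e+17
Step 3: p = 2.25e20 / 2.75e+17 = 8.18e+02 cm^-3

8.18e+02


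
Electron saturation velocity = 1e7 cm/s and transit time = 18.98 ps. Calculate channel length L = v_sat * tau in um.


Step 1: tau in seconds = 18.98 ps * 1e-12 = 1.8980e-11 s
Step 2: L = v_sat * tau = 1e7 * 1.8980e-11 = 1.8980e-04 cm
Step 3: L in um = 1.8980e-04 * 1e4 = 1.898 um

1.898


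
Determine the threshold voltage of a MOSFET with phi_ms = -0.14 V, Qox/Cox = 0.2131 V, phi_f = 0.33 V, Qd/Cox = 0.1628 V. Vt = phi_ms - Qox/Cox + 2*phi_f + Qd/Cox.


Step 1: Vt = phi_ms - Qox/Cox + 2*phi_f + Qd/Cox
Step 2: Vt = -0.14 - 0.2131 + 2*0.33 + 0.1628
Step 3: Vt = -0.14 - 0.2131 + 0.66 + 0.1628
Step 4: Vt = 0.4697 V

0.4697


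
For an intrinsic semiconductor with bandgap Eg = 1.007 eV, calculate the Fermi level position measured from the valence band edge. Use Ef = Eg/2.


Step 1: For an intrinsic semiconductor, the Fermi level sits at midgap.
Step 2: Ef = Eg / 2 = 1.007 / 2 = 0.5035 eV

0.5035


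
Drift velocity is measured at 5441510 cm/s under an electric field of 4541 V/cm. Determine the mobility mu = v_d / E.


Step 1: mu = v_d / E
Step 2: mu = 5441510 / 4541
Step 3: mu = 1198.31 cm^2/(V*s)

1198.31


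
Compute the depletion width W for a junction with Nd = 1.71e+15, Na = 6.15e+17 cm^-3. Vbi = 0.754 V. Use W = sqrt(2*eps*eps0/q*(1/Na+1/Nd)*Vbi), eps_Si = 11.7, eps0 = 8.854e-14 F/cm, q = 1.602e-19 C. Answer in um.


Step 1: 1/Na + 1/Nd = 1/6.15e+17 + 1/1.71e+15 = 5.86421e-16
Step 2: 2*eps*eps0/q = 2*11.7*8.854e-14/1.602e-19 = 1.293281e+07
Step 3: W^2 = 1.293281e+07 * 5.86421e-16 * 0.754 = 5.71839e-09
Step 4: W = sqrt(5.71839e-09) = 7.562e-05 cm = 0.7562 um

0.7562


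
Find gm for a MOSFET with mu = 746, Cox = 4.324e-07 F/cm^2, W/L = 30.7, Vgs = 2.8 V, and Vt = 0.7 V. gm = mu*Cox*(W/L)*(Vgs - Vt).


Step 1: Vov = Vgs - Vt = 2.8 - 0.7 = 2.1 V
Step 2: gm = mu * Cox * (W/L) * Vov
Step 3: gm = 746 * 4.324e-07 * 30.7 * 2.1 = 2.08e-02 S

2.08e-02


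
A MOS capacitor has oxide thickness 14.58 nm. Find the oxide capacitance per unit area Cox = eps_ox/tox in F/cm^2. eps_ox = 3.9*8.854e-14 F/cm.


Step 1: eps_ox = 3.9 * 8.854e-14 = 3.45306e-13 F/cm
Step 2: tox in cm = 14.58 nm * 1e-7 = 1.4580e-06 cm
Step 3: Cox = 3.45306e-13 / 1.4580e-06 = 2.37e-07 F/cm^2

2.37e-07


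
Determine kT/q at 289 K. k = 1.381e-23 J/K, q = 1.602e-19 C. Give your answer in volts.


Step 1: kT = 1.381e-23 * 289 = 3.99109e-21 J
Step 2: Vt = kT/q = 3.99109e-21 / 1.602e-19
Step 3: Vt = 0.02491 V

0.02491


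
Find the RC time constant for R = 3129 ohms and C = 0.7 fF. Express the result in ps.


Step 1: tau = R * C
Step 2: tau = 3129 * 0.7 fF = 3129 * 7.0e-16 F
Step 3: tau = 2.1903e-12 s = 2.1903 ps

2.1903


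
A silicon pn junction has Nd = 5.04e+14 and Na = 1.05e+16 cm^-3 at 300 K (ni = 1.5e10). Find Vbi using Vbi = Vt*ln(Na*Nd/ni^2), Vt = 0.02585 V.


Step 1: Compute Na*Nd/ni^2 = 1.05e+16 * 5.04e+14 / (1.5e10)^2 = 2.3520e+10
Step 2: ln(2.3520e+10) = 23.8811
Step 3: Vbi = 0.02585 * 23.8811 = 0.617 V

0.617


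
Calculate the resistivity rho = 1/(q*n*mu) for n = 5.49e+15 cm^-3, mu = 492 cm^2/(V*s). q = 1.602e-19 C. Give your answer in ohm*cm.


Step 1: sigma = q * n * mu = 1.602e-19 * 5.49e+15 * 492 = 4.32713e-01 S/cm
Step 2: rho = 1 / sigma = 1 / 4.32713e-01 = 2.311 ohm*cm

2.311


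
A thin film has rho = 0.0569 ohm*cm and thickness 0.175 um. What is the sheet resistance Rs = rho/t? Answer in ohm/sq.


Step 1: Convert thickness to cm: t = 0.175 um = 1.7500e-05 cm
Step 2: Rs = rho / t = 0.0569 / 1.7500e-05
Step 3: Rs = 3251.4 ohm/sq

3251.4


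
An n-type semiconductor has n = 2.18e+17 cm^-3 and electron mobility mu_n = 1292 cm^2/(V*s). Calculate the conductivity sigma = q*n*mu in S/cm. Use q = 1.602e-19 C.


Step 1: sigma = q * n * mu
Step 2: sigma = 1.602e-19 * 2.18e+17 * 1292
Step 3: sigma = 4.512e+01 S/cm

4.512e+01


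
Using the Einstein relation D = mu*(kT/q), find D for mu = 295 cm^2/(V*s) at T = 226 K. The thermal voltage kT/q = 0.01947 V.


Step 1: D = mu * (kT/q)
Step 2: D = 295 * 0.01947
Step 3: D = 5.74 cm^2/s

5.74


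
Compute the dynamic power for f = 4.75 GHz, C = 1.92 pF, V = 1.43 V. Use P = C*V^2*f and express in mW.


Step 1: V^2 = 1.43^2 = 2.0449 V^2
Step 2: P = C*V^2*f = 1.92e-12 F * 2.0449 * 4.75e9 Hz
Step 3: P = 1.8649488e-02 W
Step 4: P = 18.649 mW

18.649


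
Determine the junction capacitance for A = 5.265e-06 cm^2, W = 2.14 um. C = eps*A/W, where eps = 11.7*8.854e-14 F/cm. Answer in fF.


Step 1: eps_Si = 11.7 * 8.854e-14 = 1.035918e-12 F/cm
Step 2: W in cm = 2.14 * 1e-4 = 2.14e-04 cm
Step 3: C = 1.035918e-12 * 5.265e-06 / 2.14e-04 = 2.548649e-14 F
Step 4: C = 25.49 fF

25.49


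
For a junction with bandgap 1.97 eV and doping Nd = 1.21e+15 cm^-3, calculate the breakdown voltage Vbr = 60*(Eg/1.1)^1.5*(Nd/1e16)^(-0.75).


Step 1: Eg/1.1 = 1.97/1.1 = 1.790909
Step 2: (Eg/1.1)^1.5 = 1.790909^1.5 = 2.396681
Step 3: (Nd/1e16)^(-0.75) = (0.121)^(-0.75) = 4.874286
Step 4: Vbr = 60 * 2.396681 * 4.874286 = 700.9 V

700.9


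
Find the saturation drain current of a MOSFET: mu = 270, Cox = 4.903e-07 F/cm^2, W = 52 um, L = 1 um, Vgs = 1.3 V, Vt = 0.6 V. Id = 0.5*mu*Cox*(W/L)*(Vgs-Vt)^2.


Step 1: Overdrive voltage Vov = Vgs - Vt = 1.3 - 0.6 = 0.7 V
Step 2: W/L = 52/1 = 52
Step 3: Id = 0.5 * 270 * 4.903e-07 * 52 * 0.7^2
Step 4: Id = 1.69e-03 A

1.69e-03


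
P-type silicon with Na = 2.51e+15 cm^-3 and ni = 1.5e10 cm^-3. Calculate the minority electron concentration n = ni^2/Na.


Step 1: Majority hole concentration p ≈ Na = 2.51e+15 cm^-3
Step 2: n = ni^2 / Na = (1.5e10)^2 / 2.51e+15
Step 3: n = 8.96e+04 cm^-3

8.96e+04


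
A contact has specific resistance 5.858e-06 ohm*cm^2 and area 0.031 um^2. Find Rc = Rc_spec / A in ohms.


Step 1: Convert area to cm^2: 0.031 um^2 = 3.1000e-10 cm^2
Step 2: Rc = Rc_spec / A = 5.858e-06 / 3.1000e-10
Step 3: Rc = 1.89e+04 ohms

1.89e+04


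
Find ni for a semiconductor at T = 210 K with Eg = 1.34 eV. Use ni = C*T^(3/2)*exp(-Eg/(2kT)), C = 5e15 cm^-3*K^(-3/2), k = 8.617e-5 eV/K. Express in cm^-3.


Step 1: Compute kT = 8.617e-5 * 210 = 0.0180957 eV
Step 2: Exponent = -Eg/(2kT) = -1.34/(2*0.0180957) = -37.02537
Step 3: T^(3/2) = 210^1.5 = 3043.19
Step 4: ni = 5e15 * 3043.19 * exp(-37.02537) = 1.27e+03 cm^-3

1.27e+03


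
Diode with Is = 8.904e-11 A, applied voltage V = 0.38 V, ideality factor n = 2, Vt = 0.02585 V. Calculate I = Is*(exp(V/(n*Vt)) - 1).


Step 1: V/(n*Vt) = 0.38/(2*0.02585) = 7.3501
Step 2: exp(7.3501) = 1.5564e+03
Step 3: I = 8.904e-11 * (1.5564e+03 - 1) = 1.38e-07 A

1.38e-07


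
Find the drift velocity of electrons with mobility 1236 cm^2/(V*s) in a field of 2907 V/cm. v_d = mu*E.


Step 1: v_d = mu * E
Step 2: v_d = 1236 * 2907 = 3593052
Step 3: v_d = 3.59e+06 cm/s

3.59e+06


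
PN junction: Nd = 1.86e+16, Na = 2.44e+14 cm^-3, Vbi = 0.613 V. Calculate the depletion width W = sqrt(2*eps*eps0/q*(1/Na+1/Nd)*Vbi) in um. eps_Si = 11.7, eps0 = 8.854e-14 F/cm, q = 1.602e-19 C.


Step 1: 1/Na + 1/Nd = 1/2.44e+14 + 1/1.86e+16 = 4.15212e-15
Step 2: 2*eps*eps0/q = 2*11.7*8.854e-14/1.602e-19 = 1.293281e+07
Step 3: W^2 = 1.293281e+07 * 4.15212e-15 * 0.613 = 3.29172e-08
Step 4: W = sqrt(3.29172e-08) = 1.814e-04 cm = 1.814 um

1.814


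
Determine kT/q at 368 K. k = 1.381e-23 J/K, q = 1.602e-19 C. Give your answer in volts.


Step 1: kT = 1.381e-23 * 368 = 5.08208e-21 J
Step 2: Vt = kT/q = 5.08208e-21 / 1.602e-19
Step 3: Vt = 0.03172 V

0.03172


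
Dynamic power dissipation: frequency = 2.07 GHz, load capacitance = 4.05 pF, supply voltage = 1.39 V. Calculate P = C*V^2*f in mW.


Step 1: V^2 = 1.39^2 = 1.9321 V^2
Step 2: P = C*V^2*f = 4.05e-12 F * 1.9321 * 2.07e9 Hz
Step 3: P = 1.619776035e-02 W
Step 4: P = 16.198 mW

16.198


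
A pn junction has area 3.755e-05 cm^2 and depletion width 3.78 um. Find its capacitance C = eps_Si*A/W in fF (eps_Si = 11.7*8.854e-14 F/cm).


Step 1: eps_Si = 11.7 * 8.854e-14 = 1.035918e-12 F/cm
Step 2: W in cm = 3.78 * 1e-4 = 3.78e-04 cm
Step 3: C = 1.035918e-12 * 3.755e-05 / 3.78e-04 = 1.029067e-13 F
Step 4: C = 102.91 fF

102.91


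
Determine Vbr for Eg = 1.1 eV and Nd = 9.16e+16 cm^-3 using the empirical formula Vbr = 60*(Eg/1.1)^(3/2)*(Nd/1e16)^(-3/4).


Step 1: Eg/1.1 = 1.1/1.1 = 1.000000
Step 2: (Eg/1.1)^1.5 = 1.000000^1.5 = 1.000000
Step 3: (Nd/1e16)^(-0.75) = (9.16)^(-0.75) = 0.189923
Step 4: Vbr = 60 * 1.000000 * 0.189923 = 11.4 V

11.4


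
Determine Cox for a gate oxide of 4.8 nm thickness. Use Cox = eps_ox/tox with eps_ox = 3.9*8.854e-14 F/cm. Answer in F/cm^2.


Step 1: eps_ox = 3.9 * 8.854e-14 = 3.45306e-13 F/cm
Step 2: tox in cm = 4.8 nm * 1e-7 = 4.8000e-07 cm
Step 3: Cox = 3.45306e-13 / 4.8000e-07 = 7.19e-07 F/cm^2

7.19e-07


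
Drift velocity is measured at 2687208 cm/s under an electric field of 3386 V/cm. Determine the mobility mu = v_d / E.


Step 1: mu = v_d / E
Step 2: mu = 2687208 / 3386
Step 3: mu = 793.62 cm^2/(V*s)

793.62


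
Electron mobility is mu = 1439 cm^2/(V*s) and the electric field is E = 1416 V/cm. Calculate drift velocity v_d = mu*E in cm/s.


Step 1: v_d = mu * E
Step 2: v_d = 1439 * 1416 = 2037624
Step 3: v_d = 2.04e+06 cm/s

2.04e+06


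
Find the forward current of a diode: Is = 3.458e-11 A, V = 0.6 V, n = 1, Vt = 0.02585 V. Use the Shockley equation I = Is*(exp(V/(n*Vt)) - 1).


Step 1: V/(n*Vt) = 0.6/(1*0.02585) = 23.2108
Step 2: exp(23.2108) = 1.2032e+10
Step 3: I = 3.458e-11 * (1.2032e+10 - 1) = 4.16e-01 A

4.16e-01


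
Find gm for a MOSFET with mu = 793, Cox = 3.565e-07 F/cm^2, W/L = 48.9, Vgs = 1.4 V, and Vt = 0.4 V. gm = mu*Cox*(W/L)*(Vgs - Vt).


Step 1: Vov = Vgs - Vt = 1.4 - 0.4 = 1.0 V
Step 2: gm = mu * Cox * (W/L) * Vov
Step 3: gm = 793 * 3.565e-07 * 48.9 * 1.0 = 1.38e-02 S

1.38e-02


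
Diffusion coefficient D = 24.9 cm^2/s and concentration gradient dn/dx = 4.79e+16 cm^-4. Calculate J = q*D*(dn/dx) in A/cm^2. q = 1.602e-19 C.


Step 1: J = q * D * (dn/dx)
Step 2: J = 1.602e-19 * 24.9 * 4.79e+16
Step 3: J = 1.91e-01 A/cm^2

1.91e-01


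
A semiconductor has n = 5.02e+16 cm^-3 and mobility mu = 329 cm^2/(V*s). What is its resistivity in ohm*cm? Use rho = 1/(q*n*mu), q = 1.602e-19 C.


Step 1: sigma = q * n * mu = 1.602e-19 * 5.02e+16 * 329 = 2.64583e+00 S/cm
Step 2: rho = 1 / sigma = 1 / 2.64583e+00 = 0.378 ohm*cm

0.378


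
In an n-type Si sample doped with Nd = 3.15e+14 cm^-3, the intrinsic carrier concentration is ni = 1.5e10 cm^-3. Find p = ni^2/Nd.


Step 1: Since Nd >> ni, n ≈ Nd = 3.15e+14 cm^-3
Step 2: p = ni^2 / n = (1.5e10)^2 / 3.15e+14
Step 3: p = 2.25e20 / 3.15e+14 = 7.14e+05 cm^-3

7.14e+05


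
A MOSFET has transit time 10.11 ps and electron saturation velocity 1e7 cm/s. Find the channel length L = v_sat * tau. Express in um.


Step 1: tau in seconds = 10.11 ps * 1e-12 = 1.0110e-11 s
Step 2: L = v_sat * tau = 1e7 * 1.0110e-11 = 1.0110e-04 cm
Step 3: L in um = 1.0110e-04 * 1e4 = 1.011 um

1.011


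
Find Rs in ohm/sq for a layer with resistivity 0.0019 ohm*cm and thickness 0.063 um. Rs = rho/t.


Step 1: Convert thickness to cm: t = 0.063 um = 6.3000e-06 cm
Step 2: Rs = rho / t = 0.0019 / 6.3000e-06
Step 3: Rs = 301.6 ohm/sq

301.6


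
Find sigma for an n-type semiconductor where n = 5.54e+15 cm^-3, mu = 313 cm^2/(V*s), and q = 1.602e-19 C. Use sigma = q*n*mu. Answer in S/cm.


Step 1: sigma = q * n * mu
Step 2: sigma = 1.602e-19 * 5.54e+15 * 313
Step 3: sigma = 2.778e-01 S/cm

2.778e-01


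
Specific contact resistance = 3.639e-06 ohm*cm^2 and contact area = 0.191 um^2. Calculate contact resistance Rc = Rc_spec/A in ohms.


Step 1: Convert area to cm^2: 0.191 um^2 = 1.9100e-09 cm^2
Step 2: Rc = Rc_spec / A = 3.639e-06 / 1.9100e-09
Step 3: Rc = 1.91e+03 ohms

1.91e+03


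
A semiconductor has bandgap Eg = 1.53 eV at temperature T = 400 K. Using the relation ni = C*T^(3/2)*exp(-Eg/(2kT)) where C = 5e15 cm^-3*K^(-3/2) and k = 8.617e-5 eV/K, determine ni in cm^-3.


Step 1: Compute kT = 8.617e-5 * 400 = 0.034468 eV
Step 2: Exponent = -Eg/(2kT) = -1.53/(2*0.034468) = -22.19450
Step 3: T^(3/2) = 400^1.5 = 8000.00
Step 4: ni = 5e15 * 8000.00 * exp(-22.19450) = 9.19e+09 cm^-3

9.19e+09


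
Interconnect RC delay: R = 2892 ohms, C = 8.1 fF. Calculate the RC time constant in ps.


Step 1: tau = R * C
Step 2: tau = 2892 * 8.1 fF = 2892 * 8.1e-15 F
Step 3: tau = 2.34252e-11 s = 23.4252 ps

23.4252


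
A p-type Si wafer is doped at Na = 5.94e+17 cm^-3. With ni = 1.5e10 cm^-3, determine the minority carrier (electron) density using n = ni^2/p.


Step 1: Majority hole concentration p ≈ Na = 5.94e+17 cm^-3
Step 2: n = ni^2 / Na = (1.5e10)^2 / 5.94e+17
Step 3: n = 3.79e+02 cm^-3

3.79e+02


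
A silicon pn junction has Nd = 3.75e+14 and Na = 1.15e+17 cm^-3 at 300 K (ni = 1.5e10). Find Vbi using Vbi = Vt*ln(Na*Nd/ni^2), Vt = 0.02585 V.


Step 1: Compute Na*Nd/ni^2 = 1.15e+17 * 3.75e+14 / (1.5e10)^2 = 1.9167e+11
Step 2: ln(1.9167e+11) = 25.9790
Step 3: Vbi = 0.02585 * 25.9790 = 0.672 V

0.672


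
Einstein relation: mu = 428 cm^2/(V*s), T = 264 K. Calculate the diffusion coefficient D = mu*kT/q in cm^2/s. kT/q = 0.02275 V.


Step 1: D = mu * (kT/q)
Step 2: D = 428 * 0.02275
Step 3: D = 9.74 cm^2/s

9.74


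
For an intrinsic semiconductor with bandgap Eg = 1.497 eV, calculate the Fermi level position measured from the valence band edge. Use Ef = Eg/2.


Step 1: For an intrinsic semiconductor, the Fermi level sits at midgap.
Step 2: Ef = Eg / 2 = 1.497 / 2 = 0.7485 eV

0.7485


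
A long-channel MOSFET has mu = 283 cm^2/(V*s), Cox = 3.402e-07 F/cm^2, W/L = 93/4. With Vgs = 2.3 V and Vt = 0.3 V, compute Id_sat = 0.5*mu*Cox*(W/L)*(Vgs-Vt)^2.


Step 1: Overdrive voltage Vov = Vgs - Vt = 2.3 - 0.3 = 2.0 V
Step 2: W/L = 93/4 = 23.25
Step 3: Id = 0.5 * 283 * 3.402e-07 * 23.25 * 2.0^2
Step 4: Id = 4.48e-03 A

4.48e-03


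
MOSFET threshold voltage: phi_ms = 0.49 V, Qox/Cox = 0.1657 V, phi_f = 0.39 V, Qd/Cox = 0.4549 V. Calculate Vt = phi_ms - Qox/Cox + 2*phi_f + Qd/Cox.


Step 1: Vt = phi_ms - Qox/Cox + 2*phi_f + Qd/Cox
Step 2: Vt = 0.49 - 0.1657 + 2*0.39 + 0.4549
Step 3: Vt = 0.49 - 0.1657 + 0.78 + 0.4549
Step 4: Vt = 1.5592 V

1.5592


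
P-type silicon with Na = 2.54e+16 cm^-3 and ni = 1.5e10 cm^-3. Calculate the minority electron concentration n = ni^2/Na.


Step 1: Majority hole concentration p ≈ Na = 2.54e+16 cm^-3
Step 2: n = ni^2 / Na = (1.5e10)^2 / 2.54e+16
Step 3: n = 8.86e+03 cm^-3

8.86e+03


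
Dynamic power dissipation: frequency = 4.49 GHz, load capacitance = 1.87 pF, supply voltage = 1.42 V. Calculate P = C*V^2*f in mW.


Step 1: V^2 = 1.42^2 = 2.0164 V^2
Step 2: P = C*V^2*f = 1.87e-12 F * 2.0164 * 4.49e9 Hz
Step 3: P = 1.693029932e-02 W
Step 4: P = 16.93 mW

16.93


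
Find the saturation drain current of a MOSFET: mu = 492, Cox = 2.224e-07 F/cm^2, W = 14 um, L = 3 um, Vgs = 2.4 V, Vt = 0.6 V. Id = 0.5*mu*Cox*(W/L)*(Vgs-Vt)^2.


Step 1: Overdrive voltage Vov = Vgs - Vt = 2.4 - 0.6 = 1.8 V
Step 2: W/L = 14/3 = 4.66667
Step 3: Id = 0.5 * 492 * 2.224e-07 * 4.66667 * 1.8^2
Step 4: Id = 8.27e-04 A

8.27e-04


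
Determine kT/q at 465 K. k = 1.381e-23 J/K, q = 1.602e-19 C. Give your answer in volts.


Step 1: kT = 1.381e-23 * 465 = 6.42165e-21 J
Step 2: Vt = kT/q = 6.42165e-21 / 1.602e-19
Step 3: Vt = 0.04009 V

0.04009


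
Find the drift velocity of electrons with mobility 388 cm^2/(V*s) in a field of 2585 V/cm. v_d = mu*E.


Step 1: v_d = mu * E
Step 2: v_d = 388 * 2585 = 1002980
Step 3: v_d = 1.00e+06 cm/s

1.00e+06


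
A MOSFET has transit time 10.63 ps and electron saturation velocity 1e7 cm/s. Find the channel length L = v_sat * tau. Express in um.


Step 1: tau in seconds = 10.63 ps * 1e-12 = 1.0630e-11 s
Step 2: L = v_sat * tau = 1e7 * 1.0630e-11 = 1.0630e-04 cm
Step 3: L in um = 1.0630e-04 * 1e4 = 1.063 um

1.063


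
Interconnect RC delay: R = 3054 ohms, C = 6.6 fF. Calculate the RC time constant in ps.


Step 1: tau = R * C
Step 2: tau = 3054 * 6.6 fF = 3054 * 6.6e-15 F
Step 3: tau = 2.01564e-11 s = 20.1564 ps

20.1564


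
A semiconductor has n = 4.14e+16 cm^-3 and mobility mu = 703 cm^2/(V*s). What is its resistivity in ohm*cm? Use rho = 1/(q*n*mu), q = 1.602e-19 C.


Step 1: sigma = q * n * mu = 1.602e-19 * 4.14e+16 * 703 = 4.66249e+00 S/cm
Step 2: rho = 1 / sigma = 1 / 4.66249e+00 = 0.2145 ohm*cm

0.2145


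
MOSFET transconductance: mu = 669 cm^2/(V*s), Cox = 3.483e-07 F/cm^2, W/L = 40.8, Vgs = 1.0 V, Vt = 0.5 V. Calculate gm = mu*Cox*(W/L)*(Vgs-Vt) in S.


Step 1: Vov = Vgs - Vt = 1.0 - 0.5 = 0.5 V
Step 2: gm = mu * Cox * (W/L) * Vov
Step 3: gm = 669 * 3.483e-07 * 40.8 * 0.5 = 4.75e-03 S

4.75e-03


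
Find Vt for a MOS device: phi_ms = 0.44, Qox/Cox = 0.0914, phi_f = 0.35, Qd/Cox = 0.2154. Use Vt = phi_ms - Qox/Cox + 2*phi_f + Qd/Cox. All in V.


Step 1: Vt = phi_ms - Qox/Cox + 2*phi_f + Qd/Cox
Step 2: Vt = 0.44 - 0.0914 + 2*0.35 + 0.2154
Step 3: Vt = 0.44 - 0.0914 + 0.7 + 0.2154
Step 4: Vt = 1.264 V

1.264


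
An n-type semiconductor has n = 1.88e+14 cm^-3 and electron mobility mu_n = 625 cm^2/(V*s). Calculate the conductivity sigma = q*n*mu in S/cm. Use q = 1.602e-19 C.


Step 1: sigma = q * n * mu
Step 2: sigma = 1.602e-19 * 1.88e+14 * 625
Step 3: sigma = 1.882e-02 S/cm

1.882e-02


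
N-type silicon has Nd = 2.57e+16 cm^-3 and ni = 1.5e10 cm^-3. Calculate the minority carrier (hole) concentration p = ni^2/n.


Step 1: Since Nd >> ni, n ≈ Nd = 2.57e+16 cm^-3
Step 2: p = ni^2 / n = (1.5e10)^2 / 2.57e+16
Step 3: p = 2.25e20 / 2.57e+16 = 8.75e+03 cm^-3

8.75e+03


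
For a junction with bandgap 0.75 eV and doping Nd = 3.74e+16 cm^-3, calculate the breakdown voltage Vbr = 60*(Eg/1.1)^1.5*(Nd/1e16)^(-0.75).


Step 1: Eg/1.1 = 0.75/1.1 = 0.681818
Step 2: (Eg/1.1)^1.5 = 0.681818^1.5 = 0.562993
Step 3: (Nd/1e16)^(-0.75) = (3.74)^(-0.75) = 0.371832
Step 4: Vbr = 60 * 0.562993 * 0.371832 = 12.6 V

12.6


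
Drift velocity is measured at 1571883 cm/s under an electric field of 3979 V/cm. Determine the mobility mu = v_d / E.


Step 1: mu = v_d / E
Step 2: mu = 1571883 / 3979
Step 3: mu = 395.04 cm^2/(V*s)

395.04


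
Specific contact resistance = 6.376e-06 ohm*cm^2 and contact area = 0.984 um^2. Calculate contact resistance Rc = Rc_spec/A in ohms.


Step 1: Convert area to cm^2: 0.984 um^2 = 9.8400e-09 cm^2
Step 2: Rc = Rc_spec / A = 6.376e-06 / 9.8400e-09
Step 3: Rc = 6.48e+02 ohms

6.48e+02


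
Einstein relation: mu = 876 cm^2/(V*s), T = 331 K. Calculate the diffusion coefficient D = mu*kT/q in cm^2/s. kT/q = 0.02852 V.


Step 1: D = mu * (kT/q)
Step 2: D = 876 * 0.02852
Step 3: D = 24.98 cm^2/s

24.98


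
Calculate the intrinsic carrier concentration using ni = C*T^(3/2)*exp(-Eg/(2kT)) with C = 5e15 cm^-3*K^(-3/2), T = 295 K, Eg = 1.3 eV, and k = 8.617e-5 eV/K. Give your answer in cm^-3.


Step 1: Compute kT = 8.617e-5 * 295 = 0.02542015 eV
Step 2: Exponent = -Eg/(2kT) = -1.3/(2*0.02542015) = -25.57027
Step 3: T^(3/2) = 295^1.5 = 5066.79
Step 4: ni = 5e15 * 5066.79 * exp(-25.57027) = 1.99e+08 cm^-3

1.99e+08


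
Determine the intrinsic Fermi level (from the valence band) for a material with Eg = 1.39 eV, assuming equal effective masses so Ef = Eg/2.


Step 1: For an intrinsic semiconductor, the Fermi level sits at midgap.
Step 2: Ef = Eg / 2 = 1.39 / 2 = 0.695 eV

0.695


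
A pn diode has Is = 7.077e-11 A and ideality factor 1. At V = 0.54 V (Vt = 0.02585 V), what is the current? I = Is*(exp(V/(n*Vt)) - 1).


Step 1: V/(n*Vt) = 0.54/(1*0.02585) = 20.8897
Step 2: exp(20.8897) = 1.1811e+09
Step 3: I = 7.077e-11 * (1.1811e+09 - 1) = 8.36e-02 A

8.36e-02


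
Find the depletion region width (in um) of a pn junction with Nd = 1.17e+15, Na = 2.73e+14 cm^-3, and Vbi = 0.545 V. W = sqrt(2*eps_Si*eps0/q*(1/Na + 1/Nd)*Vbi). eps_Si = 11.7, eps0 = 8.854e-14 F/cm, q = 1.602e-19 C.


Step 1: 1/Na + 1/Nd = 1/2.73e+14 + 1/1.17e+15 = 4.51770e-15
Step 2: 2*eps*eps0/q = 2*11.7*8.854e-14/1.602e-19 = 1.293281e+07
Step 3: W^2 = 1.293281e+07 * 4.51770e-15 * 0.545 = 3.18425e-08
Step 4: W = sqrt(3.18425e-08) = 1.784e-04 cm = 1.784 um

1.784


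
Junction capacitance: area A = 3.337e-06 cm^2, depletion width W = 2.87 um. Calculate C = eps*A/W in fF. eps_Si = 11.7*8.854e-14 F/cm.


Step 1: eps_Si = 11.7 * 8.854e-14 = 1.035918e-12 F/cm
Step 2: W in cm = 2.87 * 1e-4 = 2.87e-04 cm
Step 3: C = 1.035918e-12 * 3.337e-06 / 2.87e-04 = 1.204480e-14 F
Step 4: C = 12.04 fF

12.04


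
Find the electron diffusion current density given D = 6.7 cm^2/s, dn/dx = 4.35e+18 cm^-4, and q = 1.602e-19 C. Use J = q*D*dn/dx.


Step 1: J = q * D * (dn/dx)
Step 2: J = 1.602e-19 * 6.7 * 4.35e+18
Step 3: J = 4.67e+00 A/cm^2

4.67e+00


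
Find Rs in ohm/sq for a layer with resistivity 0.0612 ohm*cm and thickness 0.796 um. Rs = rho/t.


Step 1: Convert thickness to cm: t = 0.796 um = 7.9600e-05 cm
Step 2: Rs = rho / t = 0.0612 / 7.9600e-05
Step 3: Rs = 768.8 ohm/sq

768.8


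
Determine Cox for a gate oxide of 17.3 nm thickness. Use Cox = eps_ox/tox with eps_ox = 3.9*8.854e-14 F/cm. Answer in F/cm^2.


Step 1: eps_ox = 3.9 * 8.854e-14 = 3.45306e-13 F/cm
Step 2: tox in cm = 17.3 nm * 1e-7 = 1.7300e-06 cm
Step 3: Cox = 3.45306e-13 / 1.7300e-06 = 2.00e-07 F/cm^2

2.00e-07


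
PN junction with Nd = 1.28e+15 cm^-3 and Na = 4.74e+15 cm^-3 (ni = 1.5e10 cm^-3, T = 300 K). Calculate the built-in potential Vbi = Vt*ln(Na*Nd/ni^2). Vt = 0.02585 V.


Step 1: Compute Na*Nd/ni^2 = 4.74e+15 * 1.28e+15 / (1.5e10)^2 = 2.6965e+10
Step 2: ln(2.6965e+10) = 24.0178
Step 3: Vbi = 0.02585 * 24.0178 = 0.621 V

0.621


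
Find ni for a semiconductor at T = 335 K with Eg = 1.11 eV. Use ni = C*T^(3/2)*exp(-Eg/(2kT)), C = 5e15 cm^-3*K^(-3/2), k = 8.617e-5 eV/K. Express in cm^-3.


Step 1: Compute kT = 8.617e-5 * 335 = 0.02886695 eV
Step 2: Exponent = -Eg/(2kT) = -1.11/(2*0.02886695) = -19.22614
Step 3: T^(3/2) = 335^1.5 = 6131.51
Step 4: ni = 5e15 * 6131.51 * exp(-19.22614) = 1.37e+11 cm^-3

1.37e+11


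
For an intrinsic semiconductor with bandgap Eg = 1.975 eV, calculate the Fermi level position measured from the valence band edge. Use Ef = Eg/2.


Step 1: For an intrinsic semiconductor, the Fermi level sits at midgap.
Step 2: Ef = Eg / 2 = 1.975 / 2 = 0.9875 eV

0.9875


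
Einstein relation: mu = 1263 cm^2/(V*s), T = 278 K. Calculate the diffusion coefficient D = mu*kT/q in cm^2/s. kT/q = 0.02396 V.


Step 1: D = mu * (kT/q)
Step 2: D = 1263 * 0.02396
Step 3: D = 30.26 cm^2/s

30.26


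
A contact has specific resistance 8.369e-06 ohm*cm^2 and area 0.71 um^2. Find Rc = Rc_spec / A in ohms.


Step 1: Convert area to cm^2: 0.71 um^2 = 7.1000e-09 cm^2
Step 2: Rc = Rc_spec / A = 8.369e-06 / 7.1000e-09
Step 3: Rc = 1.18e+03 ohms

1.18e+03


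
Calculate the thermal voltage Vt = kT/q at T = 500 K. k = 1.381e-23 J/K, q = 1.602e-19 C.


Step 1: kT = 1.381e-23 * 500 = 6.905e-21 J
Step 2: Vt = kT/q = 6.905e-21 / 1.602e-19
Step 3: Vt = 0.0431 V

0.0431


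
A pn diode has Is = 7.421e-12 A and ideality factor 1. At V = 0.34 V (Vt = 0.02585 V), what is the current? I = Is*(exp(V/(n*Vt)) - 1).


Step 1: V/(n*Vt) = 0.34/(1*0.02585) = 13.1528
Step 2: exp(13.1528) = 5.1545e+05
Step 3: I = 7.421e-12 * (5.1545e+05 - 1) = 3.83e-06 A

3.83e-06


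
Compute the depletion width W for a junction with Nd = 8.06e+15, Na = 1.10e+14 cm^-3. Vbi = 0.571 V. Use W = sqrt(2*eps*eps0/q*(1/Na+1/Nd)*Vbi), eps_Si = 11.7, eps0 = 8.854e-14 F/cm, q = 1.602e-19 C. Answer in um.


Step 1: 1/Na + 1/Nd = 1/1.10e+14 + 1/8.06e+15 = 9.21498e-15
Step 2: 2*eps*eps0/q = 2*11.7*8.854e-14/1.602e-19 = 1.293281e+07
Step 3: W^2 = 1.293281e+07 * 9.21498e-15 * 0.571 = 6.80493e-08
Step 4: W = sqrt(6.80493e-08) = 2.609e-04 cm = 2.609 um

2.609


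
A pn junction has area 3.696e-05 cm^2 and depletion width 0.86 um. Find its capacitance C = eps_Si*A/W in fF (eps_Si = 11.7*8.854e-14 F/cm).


Step 1: eps_Si = 11.7 * 8.854e-14 = 1.035918e-12 F/cm
Step 2: W in cm = 0.86 * 1e-4 = 8.60e-05 cm
Step 3: C = 1.035918e-12 * 3.696e-05 / 8.60e-05 = 4.452038e-13 F
Step 4: C = 445.2 fF

445.2


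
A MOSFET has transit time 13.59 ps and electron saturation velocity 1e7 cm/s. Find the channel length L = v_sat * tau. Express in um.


Step 1: tau in seconds = 13.59 ps * 1e-12 = 1.3590e-11 s
Step 2: L = v_sat * tau = 1e7 * 1.3590e-11 = 1.3590e-04 cm
Step 3: L in um = 1.3590e-04 * 1e4 = 1.359 um

1.359


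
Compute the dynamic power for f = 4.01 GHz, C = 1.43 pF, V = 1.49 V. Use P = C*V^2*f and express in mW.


Step 1: V^2 = 1.49^2 = 2.2201 V^2
Step 2: P = C*V^2*f = 1.43e-12 F * 2.2201 * 4.01e9 Hz
Step 3: P = 1.273071943e-02 W
Step 4: P = 12.731 mW

12.731


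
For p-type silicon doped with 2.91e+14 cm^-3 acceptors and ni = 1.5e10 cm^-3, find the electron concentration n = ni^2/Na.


Step 1: Majority hole concentration p ≈ Na = 2.91e+14 cm^-3
Step 2: n = ni^2 / Na = (1.5e10)^2 / 2.91e+14
Step 3: n = 7.73e+05 cm^-3

7.73e+05


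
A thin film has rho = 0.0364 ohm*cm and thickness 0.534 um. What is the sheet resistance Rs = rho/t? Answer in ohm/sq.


Step 1: Convert thickness to cm: t = 0.534 um = 5.3400e-05 cm
Step 2: Rs = rho / t = 0.0364 / 5.3400e-05
Step 3: Rs = 681.6 ohm/sq

681.6


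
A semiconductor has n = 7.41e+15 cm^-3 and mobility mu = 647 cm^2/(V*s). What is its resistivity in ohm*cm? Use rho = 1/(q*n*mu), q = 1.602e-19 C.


Step 1: sigma = q * n * mu = 1.602e-19 * 7.41e+15 * 647 = 7.68042e-01 S/cm
Step 2: rho = 1 / sigma = 1 / 7.68042e-01 = 1.302 ohm*cm

1.302


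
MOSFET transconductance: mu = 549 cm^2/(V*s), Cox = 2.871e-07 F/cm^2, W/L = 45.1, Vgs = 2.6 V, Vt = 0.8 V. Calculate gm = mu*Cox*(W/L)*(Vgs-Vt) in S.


Step 1: Vov = Vgs - Vt = 2.6 - 0.8 = 1.8 V
Step 2: gm = mu * Cox * (W/L) * Vov
Step 3: gm = 549 * 2.871e-07 * 45.1 * 1.8 = 1.28e-02 S

1.28e-02


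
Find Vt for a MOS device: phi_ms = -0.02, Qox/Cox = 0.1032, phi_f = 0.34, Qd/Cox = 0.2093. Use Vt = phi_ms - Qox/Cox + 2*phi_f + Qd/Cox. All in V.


Step 1: Vt = phi_ms - Qox/Cox + 2*phi_f + Qd/Cox
Step 2: Vt = -0.02 - 0.1032 + 2*0.34 + 0.2093
Step 3: Vt = -0.02 - 0.1032 + 0.68 + 0.2093
Step 4: Vt = 0.7661 V

0.7661


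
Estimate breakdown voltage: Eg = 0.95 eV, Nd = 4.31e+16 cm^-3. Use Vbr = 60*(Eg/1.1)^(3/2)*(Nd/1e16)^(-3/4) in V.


Step 1: Eg/1.1 = 0.95/1.1 = 0.863636
Step 2: (Eg/1.1)^1.5 = 0.863636^1.5 = 0.802594
Step 3: (Nd/1e16)^(-0.75) = (4.31)^(-0.75) = 0.334304
Step 4: Vbr = 60 * 0.802594 * 0.334304 = 16.1 V

16.1


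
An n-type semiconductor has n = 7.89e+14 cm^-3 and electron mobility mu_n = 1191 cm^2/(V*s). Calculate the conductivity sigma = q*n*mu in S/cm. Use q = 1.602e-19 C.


Step 1: sigma = q * n * mu
Step 2: sigma = 1.602e-19 * 7.89e+14 * 1191
Step 3: sigma = 1.505e-01 S/cm

1.505e-01


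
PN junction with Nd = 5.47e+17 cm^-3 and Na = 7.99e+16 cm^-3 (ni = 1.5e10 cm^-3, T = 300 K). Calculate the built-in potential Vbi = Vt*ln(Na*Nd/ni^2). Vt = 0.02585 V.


Step 1: Compute Na*Nd/ni^2 = 7.99e+16 * 5.47e+17 / (1.5e10)^2 = 1.9425e+14
Step 2: ln(1.9425e+14) = 32.9002
Step 3: Vbi = 0.02585 * 32.9002 = 0.85 V

0.85


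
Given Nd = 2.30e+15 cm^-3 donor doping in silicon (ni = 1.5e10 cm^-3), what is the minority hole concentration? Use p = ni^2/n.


Step 1: Since Nd >> ni, n ≈ Nd = 2.30e+15 cm^-3
Step 2: p = ni^2 / n = (1.5e10)^2 / 2.30e+15
Step 3: p = 2.25e20 / 2.30e+15 = 9.78e+04 cm^-3

9.78e+04


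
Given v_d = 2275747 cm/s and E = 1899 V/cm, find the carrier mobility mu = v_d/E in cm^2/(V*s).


Step 1: mu = v_d / E
Step 2: mu = 2275747 / 1899
Step 3: mu = 1198.39 cm^2/(V*s)

1198.39


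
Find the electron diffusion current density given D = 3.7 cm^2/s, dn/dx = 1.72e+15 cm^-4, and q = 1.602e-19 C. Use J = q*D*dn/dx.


Step 1: J = q * D * (dn/dx)
Step 2: J = 1.602e-19 * 3.7 * 1.72e+15
Step 3: J = 1.02e-03 A/cm^2

1.02e-03


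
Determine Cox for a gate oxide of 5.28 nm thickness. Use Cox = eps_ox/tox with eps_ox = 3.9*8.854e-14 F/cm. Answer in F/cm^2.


Step 1: eps_ox = 3.9 * 8.854e-14 = 3.45306e-13 F/cm
Step 2: tox in cm = 5.28 nm * 1e-7 = 5.2800e-07 cm
Step 3: Cox = 3.45306e-13 / 5.2800e-07 = 6.54e-07 F/cm^2

6.54e-07


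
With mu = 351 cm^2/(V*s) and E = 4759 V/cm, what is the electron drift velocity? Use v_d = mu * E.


Step 1: v_d = mu * E
Step 2: v_d = 351 * 4759 = 1670409
Step 3: v_d = 1.67e+06 cm/s

1.67e+06


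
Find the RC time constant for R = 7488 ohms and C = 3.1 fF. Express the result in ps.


Step 1: tau = R * C
Step 2: tau = 7488 * 3.1 fF = 7488 * 3.1e-15 F
Step 3: tau = 2.32128e-11 s = 23.2128 ps

23.2128


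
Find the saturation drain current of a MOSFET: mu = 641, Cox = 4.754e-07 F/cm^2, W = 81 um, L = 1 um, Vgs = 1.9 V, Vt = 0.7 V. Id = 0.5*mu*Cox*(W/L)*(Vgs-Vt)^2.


Step 1: Overdrive voltage Vov = Vgs - Vt = 1.9 - 0.7 = 1.2 V
Step 2: W/L = 81/1 = 81
Step 3: Id = 0.5 * 641 * 4.754e-07 * 81 * 1.2^2
Step 4: Id = 1.78e-02 A

1.78e-02


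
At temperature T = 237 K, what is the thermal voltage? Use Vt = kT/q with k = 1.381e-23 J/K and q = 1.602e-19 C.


Step 1: kT = 1.381e-23 * 237 = 3.27297e-21 J
Step 2: Vt = kT/q = 3.27297e-21 / 1.602e-19
Step 3: Vt = 0.02043 V

0.02043


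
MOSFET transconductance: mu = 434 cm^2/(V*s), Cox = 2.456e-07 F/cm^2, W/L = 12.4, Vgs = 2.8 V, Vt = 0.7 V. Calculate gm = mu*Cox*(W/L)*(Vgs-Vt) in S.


Step 1: Vov = Vgs - Vt = 2.8 - 0.7 = 2.1 V
Step 2: gm = mu * Cox * (W/L) * Vov
Step 3: gm = 434 * 2.456e-07 * 12.4 * 2.1 = 2.78e-03 S

2.78e-03


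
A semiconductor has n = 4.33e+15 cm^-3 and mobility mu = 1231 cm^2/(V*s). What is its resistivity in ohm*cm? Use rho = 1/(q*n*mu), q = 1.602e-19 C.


Step 1: sigma = q * n * mu = 1.602e-19 * 4.33e+15 * 1231 = 8.53903e-01 S/cm
Step 2: rho = 1 / sigma = 1 / 8.53903e-01 = 1.171 ohm*cm

1.171


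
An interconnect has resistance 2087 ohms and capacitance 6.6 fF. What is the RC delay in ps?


Step 1: tau = R * C
Step 2: tau = 2087 * 6.6 fF = 2087 * 6.6e-15 F
Step 3: tau = 1.37742e-11 s = 13.7742 ps

13.7742


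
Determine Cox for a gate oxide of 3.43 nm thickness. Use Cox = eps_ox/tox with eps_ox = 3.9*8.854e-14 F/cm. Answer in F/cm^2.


Step 1: eps_ox = 3.9 * 8.854e-14 = 3.45306e-13 F/cm
Step 2: tox in cm = 3.43 nm * 1e-7 = 3.4300e-07 cm
Step 3: Cox = 3.45306e-13 / 3.4300e-07 = 1.01e-06 F/cm^2

1.01e-06


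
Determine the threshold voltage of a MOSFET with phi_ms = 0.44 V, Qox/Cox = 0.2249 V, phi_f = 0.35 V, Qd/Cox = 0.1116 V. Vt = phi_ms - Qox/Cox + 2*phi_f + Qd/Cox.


Step 1: Vt = phi_ms - Qox/Cox + 2*phi_f + Qd/Cox
Step 2: Vt = 0.44 - 0.2249 + 2*0.35 + 0.1116
Step 3: Vt = 0.44 - 0.2249 + 0.7 + 0.1116
Step 4: Vt = 1.0267 V

1.0267


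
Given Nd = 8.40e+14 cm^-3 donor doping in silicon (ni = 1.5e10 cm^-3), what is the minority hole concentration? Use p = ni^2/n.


Step 1: Since Nd >> ni, n ≈ Nd = 8.40e+14 cm^-3
Step 2: p = ni^2 / n = (1.5e10)^2 / 8.40e+14
Step 3: p = 2.25e20 / 8.40e+14 = 2.68e+05 cm^-3

2.68e+05


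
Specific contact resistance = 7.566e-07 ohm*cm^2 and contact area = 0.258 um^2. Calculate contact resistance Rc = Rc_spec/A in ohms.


Step 1: Convert area to cm^2: 0.258 um^2 = 2.5800e-09 cm^2
Step 2: Rc = Rc_spec / A = 7.566e-07 / 2.5800e-09
Step 3: Rc = 2.93e+02 ohms

2.93e+02


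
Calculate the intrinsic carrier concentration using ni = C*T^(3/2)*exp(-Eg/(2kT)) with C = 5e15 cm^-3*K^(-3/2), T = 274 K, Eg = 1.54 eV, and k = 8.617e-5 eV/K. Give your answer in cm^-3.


Step 1: Compute kT = 8.617e-5 * 274 = 0.02361058 eV
Step 2: Exponent = -Eg/(2kT) = -1.54/(2*0.02361058) = -32.61250
Step 3: T^(3/2) = 274^1.5 = 4535.51
Step 4: ni = 5e15 * 4535.51 * exp(-32.61250) = 1.56e+05 cm^-3

1.56e+05


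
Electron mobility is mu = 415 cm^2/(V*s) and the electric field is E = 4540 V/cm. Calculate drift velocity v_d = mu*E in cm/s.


Step 1: v_d = mu * E
Step 2: v_d = 415 * 4540 = 1884100
Step 3: v_d = 1.88e+06 cm/s

1.88e+06


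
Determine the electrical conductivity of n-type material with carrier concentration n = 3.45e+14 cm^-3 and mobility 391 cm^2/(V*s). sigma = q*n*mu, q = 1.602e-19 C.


Step 1: sigma = q * n * mu
Step 2: sigma = 1.602e-19 * 3.45e+14 * 391
Step 3: sigma = 2.161e-02 S/cm

2.161e-02


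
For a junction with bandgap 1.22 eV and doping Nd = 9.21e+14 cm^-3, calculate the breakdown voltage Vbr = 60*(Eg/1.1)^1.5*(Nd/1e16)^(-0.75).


Step 1: Eg/1.1 = 1.22/1.1 = 1.109091
Step 2: (Eg/1.1)^1.5 = 1.109091^1.5 = 1.168021
Step 3: (Nd/1e16)^(-0.75) = (0.0921)^(-0.75) = 5.981433
Step 4: Vbr = 60 * 1.168021 * 5.981433 = 419.2 V

419.2


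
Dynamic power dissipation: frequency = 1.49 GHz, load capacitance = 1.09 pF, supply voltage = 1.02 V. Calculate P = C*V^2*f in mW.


Step 1: V^2 = 1.02^2 = 1.0404 V^2
Step 2: P = C*V^2*f = 1.09e-12 F * 1.0404 * 1.49e9 Hz
Step 3: P = 1.68971364e-03 W
Step 4: P = 1.69 mW

1.69


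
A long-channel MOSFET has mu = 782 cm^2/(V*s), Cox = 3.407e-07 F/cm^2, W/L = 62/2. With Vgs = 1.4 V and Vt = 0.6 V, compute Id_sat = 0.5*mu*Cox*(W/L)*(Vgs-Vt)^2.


Step 1: Overdrive voltage Vov = Vgs - Vt = 1.4 - 0.6 = 0.8 V
Step 2: W/L = 62/2 = 31
Step 3: Id = 0.5 * 782 * 3.407e-07 * 31 * 0.8^2
Step 4: Id = 2.64e-03 A

2.64e-03


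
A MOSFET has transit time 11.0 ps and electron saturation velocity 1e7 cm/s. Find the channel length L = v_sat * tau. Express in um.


Step 1: tau in seconds = 11.0 ps * 1e-12 = 1.1000e-11 s
Step 2: L = v_sat * tau = 1e7 * 1.1000e-11 = 1.1000e-04 cm
Step 3: L in um = 1.1000e-04 * 1e4 = 1.1 um

1.1


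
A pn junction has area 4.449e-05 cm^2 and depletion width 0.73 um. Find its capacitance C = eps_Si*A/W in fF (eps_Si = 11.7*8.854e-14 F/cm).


Step 1: eps_Si = 11.7 * 8.854e-14 = 1.035918e-12 F/cm
Step 2: W in cm = 0.73 * 1e-4 = 7.30e-05 cm
Step 3: C = 1.035918e-12 * 4.449e-05 / 7.30e-05 = 6.313424e-13 F
Step 4: C = 631.34 fF

631.34


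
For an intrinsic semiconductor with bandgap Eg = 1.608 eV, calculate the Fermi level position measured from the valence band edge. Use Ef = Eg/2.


Step 1: For an intrinsic semiconductor, the Fermi level sits at midgap.
Step 2: Ef = Eg / 2 = 1.608 / 2 = 0.804 eV

0.804


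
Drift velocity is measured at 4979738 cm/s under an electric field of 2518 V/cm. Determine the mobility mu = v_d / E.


Step 1: mu = v_d / E
Step 2: mu = 4979738 / 2518
Step 3: mu = 1977.66 cm^2/(V*s)

1977.66


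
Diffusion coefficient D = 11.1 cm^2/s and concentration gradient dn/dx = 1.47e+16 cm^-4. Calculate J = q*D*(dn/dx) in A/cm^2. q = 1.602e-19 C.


Step 1: J = q * D * (dn/dx)
Step 2: J = 1.602e-19 * 11.1 * 1.47e+16
Step 3: J = 2.61e-02 A/cm^2

2.61e-02


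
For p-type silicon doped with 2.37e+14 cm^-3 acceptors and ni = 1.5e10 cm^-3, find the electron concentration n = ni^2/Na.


Step 1: Majority hole concentration p ≈ Na = 2.37e+14 cm^-3
Step 2: n = ni^2 / Na = (1.5e10)^2 / 2.37e+14
Step 3: n = 9.49e+05 cm^-3

9.49e+05


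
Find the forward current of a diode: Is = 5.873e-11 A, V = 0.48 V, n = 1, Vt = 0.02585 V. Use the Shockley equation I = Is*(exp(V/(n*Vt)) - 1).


Step 1: V/(n*Vt) = 0.48/(1*0.02585) = 18.5687
Step 2: exp(18.5687) = 1.1595e+08
Step 3: I = 5.873e-11 * (1.1595e+08 - 1) = 6.81e-03 A

6.81e-03


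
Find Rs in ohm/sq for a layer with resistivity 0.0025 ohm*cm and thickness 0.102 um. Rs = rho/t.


Step 1: Convert thickness to cm: t = 0.102 um = 1.0200e-05 cm
Step 2: Rs = rho / t = 0.0025 / 1.0200e-05
Step 3: Rs = 245.1 ohm/sq

245.1


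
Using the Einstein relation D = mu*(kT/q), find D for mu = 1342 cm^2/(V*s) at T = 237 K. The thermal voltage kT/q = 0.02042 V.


Step 1: D = mu * (kT/q)
Step 2: D = 1342 * 0.02042
Step 3: D = 27.4 cm^2/s

27.4


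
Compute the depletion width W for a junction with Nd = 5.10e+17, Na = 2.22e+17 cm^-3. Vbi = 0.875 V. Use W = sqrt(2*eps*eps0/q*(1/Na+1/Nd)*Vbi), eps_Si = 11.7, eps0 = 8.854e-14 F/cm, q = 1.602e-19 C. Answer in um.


Step 1: 1/Na + 1/Nd = 1/2.22e+17 + 1/5.10e+17 = 6.46529e-18
Step 2: 2*eps*eps0/q = 2*11.7*8.854e-14/1.602e-19 = 1.293281e+07
Step 3: W^2 = 1.293281e+07 * 6.46529e-18 * 0.875 = 7.31626e-11
Step 4: W = sqrt(7.31626e-11) = 8.554e-06 cm = 0.08554 um

0.08554


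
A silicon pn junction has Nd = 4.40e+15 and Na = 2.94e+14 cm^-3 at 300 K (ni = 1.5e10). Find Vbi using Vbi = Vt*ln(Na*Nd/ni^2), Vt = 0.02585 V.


Step 1: Compute Na*Nd/ni^2 = 2.94e+14 * 4.40e+15 / (1.5e10)^2 = 5.7493e+09
Step 2: ln(5.7493e+09) = 22.4723
Step 3: Vbi = 0.02585 * 22.4723 = 0.581 V

0.581


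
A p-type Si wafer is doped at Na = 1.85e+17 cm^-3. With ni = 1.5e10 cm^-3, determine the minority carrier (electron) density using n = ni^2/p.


Step 1: Majority hole concentration p ≈ Na = 1.85e+17 cm^-3
Step 2: n = ni^2 / Na = (1.5e10)^2 / 1.85e+17
Step 3: n = 1.22e+03 cm^-3

1.22e+03


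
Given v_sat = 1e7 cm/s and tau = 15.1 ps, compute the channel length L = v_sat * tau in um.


Step 1: tau in seconds = 15.1 ps * 1e-12 = 1.5100e-11 s
Step 2: L = v_sat * tau = 1e7 * 1.5100e-11 = 1.5100e-04 cm
Step 3: L in um = 1.5100e-04 * 1e4 = 1.51 um

1.51


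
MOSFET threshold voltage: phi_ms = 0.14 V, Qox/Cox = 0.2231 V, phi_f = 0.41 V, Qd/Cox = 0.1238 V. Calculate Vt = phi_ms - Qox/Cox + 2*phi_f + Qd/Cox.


Step 1: Vt = phi_ms - Qox/Cox + 2*phi_f + Qd/Cox
Step 2: Vt = 0.14 - 0.2231 + 2*0.41 + 0.1238
Step 3: Vt = 0.14 - 0.2231 + 0.82 + 0.1238
Step 4: Vt = 0.8607 V

0.8607


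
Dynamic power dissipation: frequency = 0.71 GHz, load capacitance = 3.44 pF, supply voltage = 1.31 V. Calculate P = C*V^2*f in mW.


Step 1: V^2 = 1.31^2 = 1.7161 V^2
Step 2: P = C*V^2*f = 3.44e-12 F * 1.7161 * 0.71e9 Hz
Step 3: P = 4.19140264e-03 W
Step 4: P = 4.191 mW

4.191


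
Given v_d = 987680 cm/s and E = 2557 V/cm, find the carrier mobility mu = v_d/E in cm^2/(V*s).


Step 1: mu = v_d / E
Step 2: mu = 987680 / 2557
Step 3: mu = 386.27 cm^2/(V*s)

386.27


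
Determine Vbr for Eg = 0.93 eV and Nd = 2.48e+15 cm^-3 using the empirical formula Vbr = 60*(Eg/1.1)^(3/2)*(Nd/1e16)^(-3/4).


Step 1: Eg/1.1 = 0.93/1.1 = 0.845455
Step 2: (Eg/1.1)^1.5 = 0.845455^1.5 = 0.777384
Step 3: (Nd/1e16)^(-0.75) = (0.248)^(-0.75) = 2.845517
Step 4: Vbr = 60 * 0.777384 * 2.845517 = 132.7 V

132.7


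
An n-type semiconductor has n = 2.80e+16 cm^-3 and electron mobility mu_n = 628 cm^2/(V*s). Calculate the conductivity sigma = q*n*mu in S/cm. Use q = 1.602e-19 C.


Step 1: sigma = q * n * mu
Step 2: sigma = 1.602e-19 * 2.80e+16 * 628
Step 3: sigma = 2.817e+00 S/cm

2.817e+00


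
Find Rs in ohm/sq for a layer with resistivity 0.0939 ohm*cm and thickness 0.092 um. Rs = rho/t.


Step 1: Convert thickness to cm: t = 0.092 um = 9.2000e-06 cm
Step 2: Rs = rho / t = 0.0939 / 9.2000e-06
Step 3: Rs = 10206.5 ohm/sq

10206.5


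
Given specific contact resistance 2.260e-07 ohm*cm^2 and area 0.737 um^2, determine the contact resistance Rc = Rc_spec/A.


Step 1: Convert area to cm^2: 0.737 um^2 = 7.3700e-09 cm^2
Step 2: Rc = Rc_spec / A = 2.260e-07 / 7.3700e-09
Step 3: Rc = 3.07e+01 ohms

3.07e+01


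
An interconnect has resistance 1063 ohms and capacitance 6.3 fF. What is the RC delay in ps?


Step 1: tau = R * C
Step 2: tau = 1063 * 6.3 fF = 1063 * 6.3e-15 F
Step 3: tau = 6.6969e-12 s = 6.6969 ps

6.6969


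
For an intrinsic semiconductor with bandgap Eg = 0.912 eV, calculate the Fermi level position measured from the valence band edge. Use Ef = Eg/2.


Step 1: For an intrinsic semiconductor, the Fermi level sits at midgap.
Step 2: Ef = Eg / 2 = 0.912 / 2 = 0.456 eV

0.456
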